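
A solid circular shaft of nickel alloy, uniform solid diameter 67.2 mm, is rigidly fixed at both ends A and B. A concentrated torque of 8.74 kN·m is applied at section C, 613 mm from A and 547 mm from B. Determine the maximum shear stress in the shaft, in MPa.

With uniform GJ and both ends fixed, compatibility θ_AC = θ_CB gives T_A·a = T_B·b, together with T_A + T_B = T₀.
T_A = T₀·b/(a+b) = 8740·547/1160 = 4121 N·m; T_B = 4619 N·m.
τ in each portion: τ_AC = 6.92×10^7 Pa, τ_CB = 7.75×10^7 Pa; maximum is in CB.
τ_max = T_CB·r/J = 4619·0.0336/2.00×10^-6 = 7.751×10^7 Pa.

77.5 MPa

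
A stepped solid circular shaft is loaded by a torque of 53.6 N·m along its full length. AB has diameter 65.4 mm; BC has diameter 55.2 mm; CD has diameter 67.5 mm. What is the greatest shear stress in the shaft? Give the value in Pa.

1.62e6 Pa

Under the same torque, τ_max = 16T/(πd³) is largest where d is smallest — segment BC (d = 55.2 mm).
τ_max = 16·53.60/(π·(0.0552)³) = 1.623×10^6 Pa.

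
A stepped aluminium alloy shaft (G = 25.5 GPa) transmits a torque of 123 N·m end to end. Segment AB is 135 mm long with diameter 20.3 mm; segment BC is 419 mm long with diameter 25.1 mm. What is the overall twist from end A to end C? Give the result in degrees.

J_AB = π(0.0203)⁴/32 = 1.67×10^-8 m⁴; J_BC = π(0.0251)⁴/32 = 3.90×10^-8 m⁴.
θ = (T/G)·Σ L_i/J_i = (123.0/25.5×10⁹)·(0.135/1.67×10^-8 + 0.419/3.90×10^-8) = 0.09092 rad.

5.21°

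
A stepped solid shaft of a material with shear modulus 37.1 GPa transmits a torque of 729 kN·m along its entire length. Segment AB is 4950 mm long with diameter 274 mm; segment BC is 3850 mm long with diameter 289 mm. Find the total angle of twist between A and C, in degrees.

J_AB = π(0.274)⁴/32 = 5.53×10^-4 m⁴; J_BC = π(0.289)⁴/32 = 6.85×10^-4 m⁴.
θ = (T/G)·Σ L_i/J_i = (729000/37.1×10⁹)·(4.95/5.53×10^-4 + 3.85/6.85×10^-4) = 0.2862 rad.

16.4°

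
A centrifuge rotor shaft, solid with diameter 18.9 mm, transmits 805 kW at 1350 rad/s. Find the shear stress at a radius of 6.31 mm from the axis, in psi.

43600 psi

ω = 1350 rad/s, so T = P/ω = 805×10³ / 1350 = 596.3 N·m.
J = πd⁴/32 = π(0.0189)⁴/32 = 1.253×10^-8 m⁴.
Shear stress varies linearly with radius: τ = T·r/J = 596.3 × 0.00631 / 1.253×10^-8 = 3.004×10^8 Pa.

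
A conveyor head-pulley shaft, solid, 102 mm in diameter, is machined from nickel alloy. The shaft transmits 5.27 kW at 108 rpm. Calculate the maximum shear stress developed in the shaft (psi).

ω = 2π·108/60 = 11.31 rad/s, so T = P/ω = 5.27×10³ / 11.31 = 466.0 N·m.
J = πd⁴/32 = π(0.102)⁴/32 = 1.063×10^-5 m⁴.
τ_max = T·r/J = 466.0 × 0.0510 / 1.063×10^-5 = 2.236×10^6 Pa.

324 psi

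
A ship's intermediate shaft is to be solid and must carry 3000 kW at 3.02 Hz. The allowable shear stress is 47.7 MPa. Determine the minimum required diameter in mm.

ω = 2π·3.02 = 18.98 rad/s, so T = P/ω = 3000×10³ / 18.98 = 158100 N·m.
For a solid shaft τ_max = 16T/(πd³), so d = (16T/(π τ_allow))^(1/3) = (16·158100/(π·4.77×10^7))^(1/3) = 0.2565 m.

257 mm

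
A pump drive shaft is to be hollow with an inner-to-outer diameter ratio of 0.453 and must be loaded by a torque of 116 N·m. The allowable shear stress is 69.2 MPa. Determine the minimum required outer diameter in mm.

20.7 mm

For a hollow shaft with d_i/d_o = 0.453: τ_max = 16T/(π d_o³ (1−k⁴)), so d_o = [16T/(π τ_allow (1−k⁴))]^(1/3) = [16·116.0/(π·6.92×10^7·0.9579)]^(1/3) = 0.02073 m.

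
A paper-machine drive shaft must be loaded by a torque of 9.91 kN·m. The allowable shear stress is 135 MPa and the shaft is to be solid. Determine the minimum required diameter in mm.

For a solid shaft τ_max = 16T/(πd³), so d = (16T/(π τ_allow))^(1/3) = (16·9910/(π·1.35×10^8))^(1/3) = 0.07204 m.

72.0 mm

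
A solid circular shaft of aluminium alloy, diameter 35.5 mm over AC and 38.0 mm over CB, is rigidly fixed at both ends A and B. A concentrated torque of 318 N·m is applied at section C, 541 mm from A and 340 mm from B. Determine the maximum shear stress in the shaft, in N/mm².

20.0 N/mm²

Compatibility: T_A·a/J_AC = T_B·b/J_CB with T_A + T_B = T₀.
J_AC = 1.56×10^-7 m⁴, J_CB = 2.05×10^-7 m⁴, so T_A = T₀·(J_AC/a)/((J_AC/a)+(J_CB/b)) = 102.9 N·m, T_B = 215.1 N·m.
τ in each portion: τ_AC = 1.17×10^7 Pa, τ_CB = 2.00×10^7 Pa; maximum is in CB.
τ_max = T_CB·r/J = 215.1·0.0190/2.05×10^-7 = 1.996×10^7 Pa.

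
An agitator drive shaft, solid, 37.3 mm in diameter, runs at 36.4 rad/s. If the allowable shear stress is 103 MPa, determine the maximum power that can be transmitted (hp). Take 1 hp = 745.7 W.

51.2 hp

J = πd⁴/32 = π(0.0373)⁴/32 = 1.900×10^-7 m⁴.
T_max = τ_allow·J/r = 1.03×10^8 × 1.900×10^-7 / 0.0186 = 1050 N·m.
ω = 36.4 rad/s, so P_max = T_max·ω = 3.820×10^4 W.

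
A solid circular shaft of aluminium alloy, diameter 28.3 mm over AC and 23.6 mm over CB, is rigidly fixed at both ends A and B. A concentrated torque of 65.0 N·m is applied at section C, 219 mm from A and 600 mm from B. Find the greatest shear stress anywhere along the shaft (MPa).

Compatibility: T_A·a/J_AC = T_B·b/J_CB with T_A + T_B = T₀.
J_AC = 6.30×10^-8 m⁴, J_CB = 3.05×10^-8 m⁴, so T_A = T₀·(J_AC/a)/((J_AC/a)+(J_CB/b)) = 55.25 N·m, T_B = 9.752 N·m.
τ in each portion: τ_AC = 1.24×10^7 Pa, τ_CB = 3.78×10^6 Pa; maximum is in AC.
τ_max = T_AC·r/J = 55.25·0.0142/6.30×10^-8 = 1.241×10^7 Pa.

12.4 MPa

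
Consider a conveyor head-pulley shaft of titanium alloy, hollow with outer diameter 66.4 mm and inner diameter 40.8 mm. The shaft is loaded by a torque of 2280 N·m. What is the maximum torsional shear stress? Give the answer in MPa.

46.3 MPa

J = π(d_o⁴ − d_i⁴)/32 = π(0.0664⁴ − 0.0408⁴)/32 = 1.636×10^-6 m⁴.
τ_max = T·r/J = 2280 × 0.0332 / 1.636×10^-6 = 4.626×10^7 Pa.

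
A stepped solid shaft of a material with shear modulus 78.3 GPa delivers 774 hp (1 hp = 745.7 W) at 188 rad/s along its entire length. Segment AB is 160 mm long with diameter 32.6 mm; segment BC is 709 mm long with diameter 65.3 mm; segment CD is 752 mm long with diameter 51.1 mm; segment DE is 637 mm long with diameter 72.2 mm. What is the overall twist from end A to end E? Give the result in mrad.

ω = 188 rad/s, so T = P/ω = 774×745.7 / 188.0 = 3070 N·m.
J_AB = π(0.0326)⁴/32 = 1.11×10^-7 m⁴; J_BC = π(0.0653)⁴/32 = 1.79×10^-6 m⁴; J_CD = π(0.0511)⁴/32 = 6.69×10^-7 m⁴; J_DE = π(0.0722)⁴/32 = 2.67×10^-6 m⁴.
θ = (T/G)·Σ L_i/J_i = (3070/78.3×10⁹)·(0.160/1.11×10^-7 + 0.709/1.79×10^-6 + 0.752/6.69×10^-7 + 0.637/2.67×10^-6) = 0.1256 rad.

126 mrad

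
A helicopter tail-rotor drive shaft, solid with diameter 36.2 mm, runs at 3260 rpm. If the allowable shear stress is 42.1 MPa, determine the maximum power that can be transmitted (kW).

J = πd⁴/32 = π(0.0362)⁴/32 = 1.686×10^-7 m⁴.
T_max = τ_allow·J/r = 4.21×10^7 × 1.686×10^-7 / 0.0181 = 392.1 N·m.
ω = 2π·3260/60 = 341.4 rad/s, so P_max = T_max·ω = 1.339×10^5 W.

134 kW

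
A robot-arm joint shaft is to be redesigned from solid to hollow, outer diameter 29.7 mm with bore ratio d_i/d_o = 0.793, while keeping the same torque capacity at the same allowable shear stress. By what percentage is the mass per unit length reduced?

Equal τ_max and T ⇒ the solid shaft needs d_s³ = d_o³(1−k⁴), so d_s = 29.7·(1−0.793⁴)^(1/3) = 25.11 mm.
Area ratio A_h/A_s = d_o²(1−k²)/d_s² = (1−k²)/(1−k⁴)^(2/3) = 0.5191.
Mass saving = 1 − 0.5191 = 48.1 %.

48.1 %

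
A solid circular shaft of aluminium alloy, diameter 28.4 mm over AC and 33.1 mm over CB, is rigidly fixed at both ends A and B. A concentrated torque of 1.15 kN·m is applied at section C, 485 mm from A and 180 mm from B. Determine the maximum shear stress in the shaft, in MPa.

134 MPa

Compatibility: T_A·a/J_AC = T_B·b/J_CB with T_A + T_B = T₀.
J_AC = 6.39×10^-8 m⁴, J_CB = 1.18×10^-7 m⁴, so T_A = T₀·(J_AC/a)/((J_AC/a)+(J_CB/b)) = 192.6 N·m, T_B = 957.4 N·m.
τ in each portion: τ_AC = 4.28×10^7 Pa, τ_CB = 1.34×10^8 Pa; maximum is in CB.
τ_max = T_CB·r/J = 957.4·0.0166/1.18×10^-7 = 1.345×10^8 Pa.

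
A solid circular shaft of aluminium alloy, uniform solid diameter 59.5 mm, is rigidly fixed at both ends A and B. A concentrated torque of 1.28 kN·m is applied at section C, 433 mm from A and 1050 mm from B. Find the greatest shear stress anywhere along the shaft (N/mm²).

With uniform GJ and both ends fixed, compatibility θ_AC = θ_CB gives T_A·a = T_B·b, together with T_A + T_B = T₀.
T_A = T₀·b/(a+b) = 1280·1050/1483 = 906.3 N·m; T_B = 373.7 N·m.
τ in each portion: τ_AC = 2.19×10^7 Pa, τ_CB = 9.04×10^6 Pa; maximum is in AC.
τ_max = T_AC·r/J = 906.3·0.0297/1.23×10^-6 = 2.191×10^7 Pa.

21.9 N/mm²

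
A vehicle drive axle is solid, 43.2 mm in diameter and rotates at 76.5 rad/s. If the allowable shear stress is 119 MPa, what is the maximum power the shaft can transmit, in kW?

J = πd⁴/32 = π(0.0432)⁴/32 = 3.419×10^-7 m⁴.
T_max = τ_allow·J/r = 1.19×10^8 × 3.419×10^-7 / 0.0216 = 1884 N·m.
ω = 76.5 rad/s, so P_max = T_max·ω = 1.441×10^5 W.

144 kW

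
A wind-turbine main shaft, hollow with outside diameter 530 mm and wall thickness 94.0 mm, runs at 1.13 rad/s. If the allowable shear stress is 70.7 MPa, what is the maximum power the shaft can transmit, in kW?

J = π(d_o⁴ − d_i⁴)/32 = π(0.530⁴ − 0.342⁴)/32 = 6.403×10^-3 m⁴.
T_max = τ_allow·J/r = 7.07×10^7 × 6.403×10^-3 / 0.265 = 1.708e6 N·m.
ω = 1.13 rad/s, so P_max = T_max·ω = 1.930×10^6 W.

1930 kW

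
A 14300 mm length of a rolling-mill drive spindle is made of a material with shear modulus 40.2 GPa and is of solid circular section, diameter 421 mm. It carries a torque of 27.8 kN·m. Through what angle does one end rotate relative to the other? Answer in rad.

J = πd⁴/32 = π(0.421)⁴/32 = 3.084×10^-3 m⁴.
θ = T·L/(G·J) = 27800 × 14.3 / (40.2×10⁹ × 3.084×10^-3) = 3.206×10^-3 rad.

0.00321 rad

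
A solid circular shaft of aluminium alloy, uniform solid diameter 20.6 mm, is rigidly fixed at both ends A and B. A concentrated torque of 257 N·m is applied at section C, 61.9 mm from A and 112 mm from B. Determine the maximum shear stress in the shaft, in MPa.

With uniform GJ and both ends fixed, compatibility θ_AC = θ_CB gives T_A·a = T_B·b, together with T_A + T_B = T₀.
T_A = T₀·b/(a+b) = 257.0·112/173.9 = 165.5 N·m; T_B = 91.48 N·m.
τ in each portion: τ_AC = 9.64×10^7 Pa, τ_CB = 5.33×10^7 Pa; maximum is in AC.
τ_max = T_AC·r/J = 165.5·0.0103/1.77×10^-8 = 9.643×10^7 Pa.

96.4 MPa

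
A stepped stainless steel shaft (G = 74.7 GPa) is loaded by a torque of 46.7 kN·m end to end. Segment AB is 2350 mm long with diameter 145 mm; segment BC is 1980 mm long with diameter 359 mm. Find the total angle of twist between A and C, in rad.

0.0346 rad

J_AB = π(0.145)⁴/32 = 4.34×10^-5 m⁴; J_BC = π(0.359)⁴/32 = 1.63×10^-3 m⁴.
θ = (T/G)·Σ L_i/J_i = (46700/74.7×10⁹)·(2.35/4.34×10^-5 + 1.98/1.63×10^-3) = 0.03461 rad.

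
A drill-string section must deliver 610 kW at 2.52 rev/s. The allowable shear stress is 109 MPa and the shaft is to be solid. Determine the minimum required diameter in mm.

ω = 2π·2.52 = 15.83 rad/s, so T = P/ω = 610×10³ / 15.83 = 38530 N·m.
For a solid shaft τ_max = 16T/(πd³), so d = (16T/(π τ_allow))^(1/3) = (16·38530/(π·1.09×10^8))^(1/3) = 0.1216 m.

122 mm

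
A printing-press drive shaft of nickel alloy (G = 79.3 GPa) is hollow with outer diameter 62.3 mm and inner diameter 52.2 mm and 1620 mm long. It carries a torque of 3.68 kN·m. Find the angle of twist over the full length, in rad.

0.100 rad

J = π(d_o⁴ − d_i⁴)/32 = π(0.0623⁴ − 0.0522⁴)/32 = 7.500×10^-7 m⁴.
θ = T·L/(G·J) = 3680 × 1.62 / (79.3×10⁹ × 7.500×10^-7) = 0.1002 rad.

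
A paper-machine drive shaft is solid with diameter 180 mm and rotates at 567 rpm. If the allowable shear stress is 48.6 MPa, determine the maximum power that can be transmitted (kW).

J = πd⁴/32 = π(0.180)⁴/32 = 1.031×10^-4 m⁴.
T_max = τ_allow·J/r = 4.86×10^7 × 1.031×10^-4 / 0.0900 = 55650 N·m.
ω = 2π·567/60 = 59.38 rad/s, so P_max = T_max·ω = 3.304×10^6 W.

3300 kW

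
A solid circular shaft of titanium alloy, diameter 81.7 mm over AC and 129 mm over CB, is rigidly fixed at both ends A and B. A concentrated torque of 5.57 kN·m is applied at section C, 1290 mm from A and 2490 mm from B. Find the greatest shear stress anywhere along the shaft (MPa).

12.3 MPa

Compatibility: T_A·a/J_AC = T_B·b/J_CB with T_A + T_B = T₀.
J_AC = 4.37×10^-6 m⁴, J_CB = 2.72×10^-5 m⁴, so T_A = T₀·(J_AC/a)/((J_AC/a)+(J_CB/b)) = 1320 N·m, T_B = 4250 N·m.
τ in each portion: τ_AC = 1.23×10^7 Pa, τ_CB = 1.01×10^7 Pa; maximum is in AC.
τ_max = T_AC·r/J = 1320·0.0409/4.37×10^-6 = 1.233×10^7 Pa.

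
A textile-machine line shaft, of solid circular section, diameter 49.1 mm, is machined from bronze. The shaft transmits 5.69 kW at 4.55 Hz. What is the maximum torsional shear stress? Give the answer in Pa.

8.56e6 Pa

ω = 2π·4.55 = 28.59 rad/s, so T = P/ω = 5.69×10³ / 28.59 = 199.0 N·m.
J = πd⁴/32 = π(0.0491)⁴/32 = 5.706×10^-7 m⁴.
τ_max = T·r/J = 199.0 × 0.0246 / 5.706×10^-7 = 8.563×10^6 Pa.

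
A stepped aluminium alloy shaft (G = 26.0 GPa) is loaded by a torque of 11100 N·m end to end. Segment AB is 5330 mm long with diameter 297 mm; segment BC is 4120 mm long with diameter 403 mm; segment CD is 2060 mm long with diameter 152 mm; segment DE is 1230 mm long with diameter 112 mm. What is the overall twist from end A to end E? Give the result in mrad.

54.4 mrad

J_AB = π(0.297)⁴/32 = 7.64×10^-4 m⁴; J_BC = π(0.403)⁴/32 = 2.59×10^-3 m⁴; J_CD = π(0.152)⁴/32 = 5.24×10^-5 m⁴; J_DE = π(0.112)⁴/32 = 1.54×10^-5 m⁴.
θ = (T/G)·Σ L_i/J_i = (11100/26.0×10⁹)·(5.33/7.64×10^-4 + 4.12/2.59×10^-3 + 2.06/5.24×10^-5 + 1.23/1.54×10^-5) = 0.05443 rad.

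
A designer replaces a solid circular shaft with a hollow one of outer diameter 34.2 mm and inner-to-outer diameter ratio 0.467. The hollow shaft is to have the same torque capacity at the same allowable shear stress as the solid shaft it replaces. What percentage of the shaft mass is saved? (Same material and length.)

Equal τ_max and T ⇒ the solid shaft needs d_s³ = d_o³(1−k⁴), so d_s = 34.2·(1−0.467⁴)^(1/3) = 33.65 mm.
Area ratio A_h/A_s = d_o²(1−k²)/d_s² = (1−k²)/(1−k⁴)^(2/3) = 0.8077.
Mass saving = 1 − 0.8077 = 19.2 %.

19.2 %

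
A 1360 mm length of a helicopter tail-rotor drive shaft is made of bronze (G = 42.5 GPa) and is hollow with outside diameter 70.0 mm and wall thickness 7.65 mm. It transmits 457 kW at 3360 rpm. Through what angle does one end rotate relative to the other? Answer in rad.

0.0281 rad

ω = 2π·3360/60 = 351.9 rad/s, so T = P/ω = 457×10³ / 351.9 = 1299 N·m.
J = π(d_o⁴ − d_i⁴)/32 = π(0.0700⁴ − 0.0547⁴)/32 = 1.478×10^-6 m⁴.
θ = T·L/(G·J) = 1299 × 1.36 / (42.5×10⁹ × 1.478×10^-6) = 0.02812 rad.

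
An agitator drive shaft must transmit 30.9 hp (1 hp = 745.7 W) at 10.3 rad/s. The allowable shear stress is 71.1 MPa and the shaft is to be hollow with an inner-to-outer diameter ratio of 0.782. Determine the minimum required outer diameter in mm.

ω = 10.3 rad/s, so T = P/ω = 30.9×745.7 / 10.30 = 2237 N·m.
For a hollow shaft with d_i/d_o = 0.782: τ_max = 16T/(π d_o³ (1−k⁴)), so d_o = [16T/(π τ_allow (1−k⁴))]^(1/3) = [16·2237/(π·7.11×10^7·0.6260)]^(1/3) = 0.06349 m.

63.5 mm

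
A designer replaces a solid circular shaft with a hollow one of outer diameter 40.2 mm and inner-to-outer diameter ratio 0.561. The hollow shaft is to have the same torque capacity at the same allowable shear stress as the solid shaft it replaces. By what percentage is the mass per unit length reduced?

Equal τ_max and T ⇒ the solid shaft needs d_s³ = d_o³(1−k⁴), so d_s = 40.2·(1−0.561⁴)^(1/3) = 38.83 mm.
Area ratio A_h/A_s = d_o²(1−k²)/d_s² = (1−k²)/(1−k⁴)^(2/3) = 0.7346.
Mass saving = 1 − 0.7346 = 26.5 %.

26.5 %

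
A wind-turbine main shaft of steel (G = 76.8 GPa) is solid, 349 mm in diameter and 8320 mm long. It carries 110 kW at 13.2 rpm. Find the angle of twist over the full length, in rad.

0.00592 rad

ω = 2π·13.2/60 = 1.382 rad/s, so T = P/ω = 110×10³ / 1.382 = 79580 N·m.
J = πd⁴/32 = π(0.349)⁴/32 = 1.456×10^-3 m⁴.
θ = T·L/(G·J) = 79580 × 8.32 / (76.8×10⁹ × 1.456×10^-3) = 5.919×10^-3 rad.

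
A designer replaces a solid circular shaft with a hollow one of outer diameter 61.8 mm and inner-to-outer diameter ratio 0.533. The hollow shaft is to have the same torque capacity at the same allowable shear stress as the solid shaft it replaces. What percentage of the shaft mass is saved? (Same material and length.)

24.3 %

Equal τ_max and T ⇒ the solid shaft needs d_s³ = d_o³(1−k⁴), so d_s = 61.8·(1−0.533⁴)^(1/3) = 60.09 mm.
Area ratio A_h/A_s = d_o²(1−k²)/d_s² = (1−k²)/(1−k⁴)^(2/3) = 0.7572.
Mass saving = 1 − 0.7572 = 24.3 %.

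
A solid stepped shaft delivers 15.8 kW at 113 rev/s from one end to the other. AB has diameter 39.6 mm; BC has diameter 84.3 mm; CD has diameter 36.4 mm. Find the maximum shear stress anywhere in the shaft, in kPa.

ω = 2π·113 = 710.0 rad/s, so T = P/ω = 15.8×10³ / 710.0 = 22.25 N·m.
Under the same torque, τ_max = 16T/(πd³) is largest where d is smallest — segment CD (d = 36.4 mm).
τ_max = 16·22.25/(π·(0.0364)³) = 2.350×10^6 Pa.

2350 kPa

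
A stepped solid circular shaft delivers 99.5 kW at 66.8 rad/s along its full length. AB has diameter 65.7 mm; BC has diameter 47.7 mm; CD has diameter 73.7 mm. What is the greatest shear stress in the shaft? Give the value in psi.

ω = 66.8 rad/s, so T = P/ω = 99.5×10³ / 66.80 = 1490 N·m.
Under the same torque, τ_max = 16T/(πd³) is largest where d is smallest — segment BC (d = 47.7 mm).
τ_max = 16·1490/(π·(0.0477)³) = 6.990×10^7 Pa.

10100 psi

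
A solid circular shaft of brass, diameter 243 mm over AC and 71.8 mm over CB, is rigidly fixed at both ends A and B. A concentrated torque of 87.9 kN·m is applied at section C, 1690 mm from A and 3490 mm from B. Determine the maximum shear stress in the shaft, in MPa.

31.1 MPa

Compatibility: T_A·a/J_AC = T_B·b/J_CB with T_A + T_B = T₀.
J_AC = 3.42×10^-4 m⁴, J_CB = 2.61×10^-6 m⁴, so T_A = T₀·(J_AC/a)/((J_AC/a)+(J_CB/b)) = 87580 N·m, T_B = 323.2 N·m.
τ in each portion: τ_AC = 3.11×10^7 Pa, τ_CB = 4.45×10^6 Pa; maximum is in AC.
τ_max = T_AC·r/J = 87580·0.121/3.42×10^-4 = 3.108×10^7 Pa.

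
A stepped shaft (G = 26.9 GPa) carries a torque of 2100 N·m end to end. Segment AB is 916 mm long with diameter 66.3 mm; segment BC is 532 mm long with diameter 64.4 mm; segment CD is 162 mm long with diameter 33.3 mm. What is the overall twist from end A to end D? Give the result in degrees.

J_AB = π(0.0663)⁴/32 = 1.90×10^-6 m⁴; J_BC = π(0.0644)⁴/32 = 1.69×10^-6 m⁴; J_CD = π(0.0333)⁴/32 = 1.21×10^-7 m⁴.
θ = (T/G)·Σ L_i/J_i = (2100/26.9×10⁹)·(0.916/1.90×10^-6 + 0.532/1.69×10^-6 + 0.162/1.21×10^-7) = 0.1671 rad.

9.57°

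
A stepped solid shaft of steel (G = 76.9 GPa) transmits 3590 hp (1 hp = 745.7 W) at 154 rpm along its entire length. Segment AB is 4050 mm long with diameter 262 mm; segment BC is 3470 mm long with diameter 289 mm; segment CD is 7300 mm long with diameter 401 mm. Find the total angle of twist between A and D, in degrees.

ω = 2π·154/60 = 16.13 rad/s, so T = P/ω = 3590×745.7 / 16.13 = 166000 N·m.
J_AB = π(0.262)⁴/32 = 4.63×10^-4 m⁴; J_BC = π(0.289)⁴/32 = 6.85×10^-4 m⁴; J_CD = π(0.401)⁴/32 = 2.54×10^-3 m⁴.
θ = (T/G)·Σ L_i/J_i = (166000/76.9×10⁹)·(4.05/4.63×10^-4 + 3.47/6.85×10^-4 + 7.30/2.54×10^-3) = 0.03604 rad.

2.07°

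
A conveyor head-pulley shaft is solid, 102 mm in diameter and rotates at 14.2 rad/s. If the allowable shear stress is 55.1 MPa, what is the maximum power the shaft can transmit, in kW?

J = πd⁴/32 = π(0.102)⁴/32 = 1.063×10^-5 m⁴.
T_max = τ_allow·J/r = 5.51×10^7 × 1.063×10^-5 / 0.0510 = 11480 N·m.
ω = 14.2 rad/s, so P_max = T_max·ω = 1.630×10^5 W.

163 kW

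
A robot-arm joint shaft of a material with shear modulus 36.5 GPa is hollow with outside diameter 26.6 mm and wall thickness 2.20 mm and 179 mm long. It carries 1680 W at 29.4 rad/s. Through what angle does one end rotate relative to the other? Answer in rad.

0.0111 rad

ω = 29.4 rad/s, so T = P/ω = 1680 / 29.40 = 57.14 N·m.
J = π(d_o⁴ − d_i⁴)/32 = π(0.0266⁴ − 0.0222⁴)/32 = 2.530×10^-8 m⁴.
θ = T·L/(G·J) = 57.14 × 0.179 / (36.5×10⁹ × 2.530×10^-8) = 0.01107 rad.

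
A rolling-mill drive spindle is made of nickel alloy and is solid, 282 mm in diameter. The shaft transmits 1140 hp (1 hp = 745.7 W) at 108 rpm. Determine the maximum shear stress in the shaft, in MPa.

ω = 2π·108/60 = 11.31 rad/s, so T = P/ω = 1140×745.7 / 11.31 = 75170 N·m.
J = πd⁴/32 = π(0.282)⁴/32 = 6.209×10^-4 m⁴.
τ_max = T·r/J = 75170 × 0.141 / 6.209×10^-4 = 1.707×10^7 Pa.

17.1 MPa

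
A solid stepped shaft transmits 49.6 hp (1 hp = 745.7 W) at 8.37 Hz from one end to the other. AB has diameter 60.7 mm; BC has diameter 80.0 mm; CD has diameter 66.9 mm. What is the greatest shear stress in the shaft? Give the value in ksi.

ω = 2π·8.37 = 52.59 rad/s, so T = P/ω = 49.6×745.7 / 52.59 = 703.3 N·m.
Under the same torque, τ_max = 16T/(πd³) is largest where d is smallest — segment AB (d = 60.7 mm).
τ_max = 16·703.3/(π·(0.0607)³) = 1.602×10^7 Pa.

2.32 ksi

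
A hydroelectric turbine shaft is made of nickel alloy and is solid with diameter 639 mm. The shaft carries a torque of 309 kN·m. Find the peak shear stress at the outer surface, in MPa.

6.03 MPa

J = πd⁴/32 = π(0.639)⁴/32 = 0.01637 m⁴.
τ_max = T·r/J = 309000 × 0.320 / 0.01637 = 6.032×10^6 Pa.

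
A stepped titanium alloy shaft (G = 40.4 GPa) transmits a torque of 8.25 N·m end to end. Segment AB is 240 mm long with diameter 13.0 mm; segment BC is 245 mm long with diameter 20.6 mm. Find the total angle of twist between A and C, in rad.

J_AB = π(0.0130)⁴/32 = 2.80×10^-9 m⁴; J_BC = π(0.0206)⁴/32 = 1.77×10^-8 m⁴.
θ = (T/G)·Σ L_i/J_i = (8.250/40.4×10⁹)·(0.240/2.80×10^-9 + 0.245/1.77×10^-8) = 0.02031 rad.

0.0203 rad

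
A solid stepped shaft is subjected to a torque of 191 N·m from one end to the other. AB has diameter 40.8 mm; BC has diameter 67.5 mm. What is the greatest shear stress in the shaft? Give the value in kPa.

Under the same torque, τ_max = 16T/(πd³) is largest where d is smallest — segment AB (d = 40.8 mm).
τ_max = 16·191.0/(π·(0.0408)³) = 1.432×10^7 Pa.

14300 kPa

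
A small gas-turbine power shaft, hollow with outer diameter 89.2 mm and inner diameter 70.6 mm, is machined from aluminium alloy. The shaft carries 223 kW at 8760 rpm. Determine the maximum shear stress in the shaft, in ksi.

0.416 ksi

ω = 2π·8760/60 = 917.3 rad/s, so T = P/ω = 223×10³ / 917.3 = 243.1 N·m.
J = π(d_o⁴ − d_i⁴)/32 = π(0.0892⁴ − 0.0706⁴)/32 = 3.776×10^-6 m⁴.
τ_max = T·r/J = 243.1 × 0.0446 / 3.776×10^-6 = 2.871×10^6 Pa.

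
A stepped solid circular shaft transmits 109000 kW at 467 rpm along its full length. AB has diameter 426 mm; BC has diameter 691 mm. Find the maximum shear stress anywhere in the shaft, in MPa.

ω = 2π·467/60 = 48.90 rad/s, so T = P/ω = 109000×10³ / 48.90 = 2.229e6 N·m.
Under the same torque, τ_max = 16T/(πd³) is largest where d is smallest — segment AB (d = 426 mm).
τ_max = 16·2.229e6/(π·(0.426)³) = 1.468×10^8 Pa.

147 MPa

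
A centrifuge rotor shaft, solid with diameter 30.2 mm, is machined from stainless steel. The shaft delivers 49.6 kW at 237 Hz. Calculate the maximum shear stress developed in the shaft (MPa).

ω = 2π·237 = 1489 rad/s, so T = P/ω = 49.6×10³ / 1489 = 33.31 N·m.
J = πd⁴/32 = π(0.0302)⁴/32 = 8.166×10^-8 m⁴.
τ_max = T·r/J = 33.31 × 0.0151 / 8.166×10^-8 = 6.159×10^6 Pa.

6.16 MPa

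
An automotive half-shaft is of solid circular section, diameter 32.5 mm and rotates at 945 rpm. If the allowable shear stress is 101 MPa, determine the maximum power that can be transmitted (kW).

J = πd⁴/32 = π(0.0325)⁴/32 = 1.095×10^-7 m⁴.
T_max = τ_allow·J/r = 1.01×10^8 × 1.095×10^-7 / 0.0163 = 680.8 N·m.
ω = 2π·945/60 = 98.96 rad/s, so P_max = T_max·ω = 6.737×10^4 W.

67.4 kW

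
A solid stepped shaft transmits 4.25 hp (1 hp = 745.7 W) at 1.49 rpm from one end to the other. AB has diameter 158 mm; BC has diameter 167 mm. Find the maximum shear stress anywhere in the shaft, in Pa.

ω = 2π·1.49/60 = 0.1560 rad/s, so T = P/ω = 4.25×745.7 / 0.1560 = 20310 N·m.
Under the same torque, τ_max = 16T/(πd³) is largest where d is smallest — segment AB (d = 158 mm).
τ_max = 16·20310/(π·(0.158)³) = 2.623×10^7 Pa.

2.62e7 Pa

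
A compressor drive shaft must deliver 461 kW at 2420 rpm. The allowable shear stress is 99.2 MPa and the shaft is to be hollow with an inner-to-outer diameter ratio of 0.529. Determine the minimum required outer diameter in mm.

ω = 2π·2420/60 = 253.4 rad/s, so T = P/ω = 461×10³ / 253.4 = 1819 N·m.
For a hollow shaft with d_i/d_o = 0.529: τ_max = 16T/(π d_o³ (1−k⁴)), so d_o = [16T/(π τ_allow (1−k⁴))]^(1/3) = [16·1819/(π·9.92×10^7·0.9217)]^(1/3) = 0.04662 m.

46.6 mm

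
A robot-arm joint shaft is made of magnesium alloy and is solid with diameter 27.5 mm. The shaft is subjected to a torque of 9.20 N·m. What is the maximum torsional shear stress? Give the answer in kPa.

J = πd⁴/32 = π(0.0275)⁴/32 = 5.615×10^-8 m⁴.
τ_max = T·r/J = 9.200 × 0.0138 / 5.615×10^-8 = 2.253×10^6 Pa.

2250 kPa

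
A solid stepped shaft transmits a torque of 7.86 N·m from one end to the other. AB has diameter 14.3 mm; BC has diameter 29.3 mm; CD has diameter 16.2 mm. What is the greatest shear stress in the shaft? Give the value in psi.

1990 psi

Under the same torque, τ_max = 16T/(πd³) is largest where d is smallest — segment AB (d = 14.3 mm).
τ_max = 16·7.860/(π·(0.0143)³) = 1.369×10^7 Pa.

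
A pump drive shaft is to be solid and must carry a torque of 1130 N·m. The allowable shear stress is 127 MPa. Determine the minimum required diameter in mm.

For a solid shaft τ_max = 16T/(πd³), so d = (16T/(π τ_allow))^(1/3) = (16·1130/(π·1.27×10^8))^(1/3) = 0.03565 m.

35.7 mm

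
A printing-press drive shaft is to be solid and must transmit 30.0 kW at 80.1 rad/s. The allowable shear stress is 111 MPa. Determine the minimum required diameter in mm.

ω = 80.1 rad/s, so T = P/ω = 30.0×10³ / 80.10 = 374.5 N·m.
For a solid shaft τ_max = 16T/(πd³), so d = (16T/(π τ_allow))^(1/3) = (16·374.5/(π·1.11×10^8))^(1/3) = 0.02581 m.

25.8 mm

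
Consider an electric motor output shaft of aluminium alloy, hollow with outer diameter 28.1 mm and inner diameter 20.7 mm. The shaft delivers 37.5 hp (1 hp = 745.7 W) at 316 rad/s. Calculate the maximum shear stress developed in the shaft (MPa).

ω = 316 rad/s, so T = P/ω = 37.5×745.7 / 316.0 = 88.49 N·m.
J = π(d_o⁴ − d_i⁴)/32 = π(0.0281⁴ − 0.0207⁴)/32 = 4.319×10^-8 m⁴.
τ_max = T·r/J = 88.49 × 0.0140 / 4.319×10^-8 = 2.879×10^7 Pa.

28.8 MPa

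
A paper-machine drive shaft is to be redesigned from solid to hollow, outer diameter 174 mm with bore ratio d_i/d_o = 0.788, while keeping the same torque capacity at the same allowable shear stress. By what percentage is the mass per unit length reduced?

Equal τ_max and T ⇒ the solid shaft needs d_s³ = d_o³(1−k⁴), so d_s = 174·(1−0.788⁴)^(1/3) = 147.9 mm.
Area ratio A_h/A_s = d_o²(1−k²)/d_s² = (1−k²)/(1−k⁴)^(2/3) = 0.5245.
Mass saving = 1 − 0.5245 = 47.6 %.

47.6 %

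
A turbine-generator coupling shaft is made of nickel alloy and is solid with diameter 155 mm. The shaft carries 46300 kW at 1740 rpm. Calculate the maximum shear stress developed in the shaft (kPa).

ω = 2π·1740/60 = 182.2 rad/s, so T = P/ω = 46300×10³ / 182.2 = 254100 N·m.
J = πd⁴/32 = π(0.155)⁴/32 = 5.667×10^-5 m⁴.
τ_max = T·r/J = 254100 × 0.0775 / 5.667×10^-5 = 3.475×10^8 Pa.

348000 kPa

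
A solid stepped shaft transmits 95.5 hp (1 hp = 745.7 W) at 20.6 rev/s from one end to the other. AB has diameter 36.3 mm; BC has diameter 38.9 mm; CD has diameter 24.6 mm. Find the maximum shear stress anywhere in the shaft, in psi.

ω = 2π·20.6 = 129.4 rad/s, so T = P/ω = 95.5×745.7 / 129.4 = 550.2 N·m.
Under the same torque, τ_max = 16T/(πd³) is largest where d is smallest — segment CD (d = 24.6 mm).
τ_max = 16·550.2/(π·(0.0246)³) = 1.882×10^8 Pa.

27300 psi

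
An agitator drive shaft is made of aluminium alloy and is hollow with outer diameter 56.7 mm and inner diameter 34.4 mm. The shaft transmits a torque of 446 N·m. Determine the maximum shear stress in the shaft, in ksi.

J = π(d_o⁴ − d_i⁴)/32 = π(0.0567⁴ − 0.0344⁴)/32 = 8.772×10^-7 m⁴.
τ_max = T·r/J = 446.0 × 0.0284 / 8.772×10^-7 = 1.441×10^7 Pa.

2.09 ksi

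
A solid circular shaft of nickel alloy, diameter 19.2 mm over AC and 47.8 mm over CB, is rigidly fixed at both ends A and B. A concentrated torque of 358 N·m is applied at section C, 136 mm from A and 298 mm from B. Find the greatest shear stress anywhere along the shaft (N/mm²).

Compatibility: T_A·a/J_AC = T_B·b/J_CB with T_A + T_B = T₀.
J_AC = 1.33×10^-8 m⁴, J_CB = 5.13×10^-7 m⁴, so T_A = T₀·(J_AC/a)/((J_AC/a)+(J_CB/b)) = 19.32 N·m, T_B = 338.7 N·m.
τ in each portion: τ_AC = 1.39×10^7 Pa, τ_CB = 1.58×10^7 Pa; maximum is in CB.
τ_max = T_CB·r/J = 338.7·0.0239/5.13×10^-7 = 1.579×10^7 Pa.

15.8 N/mm²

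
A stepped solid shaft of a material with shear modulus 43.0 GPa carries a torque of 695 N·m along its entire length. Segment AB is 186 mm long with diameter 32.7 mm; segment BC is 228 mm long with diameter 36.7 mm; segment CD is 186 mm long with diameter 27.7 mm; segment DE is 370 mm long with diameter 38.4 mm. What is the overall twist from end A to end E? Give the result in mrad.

J_AB = π(0.0327)⁴/32 = 1.12×10^-7 m⁴; J_BC = π(0.0367)⁴/32 = 1.78×10^-7 m⁴; J_CD = π(0.0277)⁴/32 = 5.78×10^-8 m⁴; J_DE = π(0.0384)⁴/32 = 2.13×10^-7 m⁴.
θ = (T/G)·Σ L_i/J_i = (695.0/43.0×10⁹)·(0.186/1.12×10^-7 + 0.228/1.78×10^-7 + 0.186/5.78×10^-8 + 0.370/2.13×10^-7) = 0.1275 rad.

128 mrad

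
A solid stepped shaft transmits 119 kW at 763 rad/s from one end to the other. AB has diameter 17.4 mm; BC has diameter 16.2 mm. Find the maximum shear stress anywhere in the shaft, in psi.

ω = 763 rad/s, so T = P/ω = 119×10³ / 763.0 = 156.0 N·m.
Under the same torque, τ_max = 16T/(πd³) is largest where d is smallest — segment BC (d = 16.2 mm).
τ_max = 16·156.0/(π·(0.0162)³) = 1.868×10^8 Pa.

27100 psi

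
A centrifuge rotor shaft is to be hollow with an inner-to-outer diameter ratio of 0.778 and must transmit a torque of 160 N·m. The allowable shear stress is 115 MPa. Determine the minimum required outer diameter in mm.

For a hollow shaft with d_i/d_o = 0.778: τ_max = 16T/(π d_o³ (1−k⁴)), so d_o = [16T/(π τ_allow (1−k⁴))]^(1/3) = [16·160.0/(π·1.15×10^8·0.6336)]^(1/3) = 0.02236 m.

22.4 mm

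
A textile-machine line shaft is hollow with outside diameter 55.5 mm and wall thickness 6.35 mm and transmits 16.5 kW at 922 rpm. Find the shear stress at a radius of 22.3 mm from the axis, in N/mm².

ω = 2π·922/60 = 96.55 rad/s, so T = P/ω = 16.5×10³ / 96.55 = 170.9 N·m.
J = π(d_o⁴ − d_i⁴)/32 = π(0.0555⁴ − 0.0428⁴)/32 = 6.020×10^-7 m⁴.
Shear stress varies linearly with radius: τ = T·r/J = 170.9 × 0.0223 / 6.020×10^-7 = 6.330×10^6 Pa.

6.33 N/mm²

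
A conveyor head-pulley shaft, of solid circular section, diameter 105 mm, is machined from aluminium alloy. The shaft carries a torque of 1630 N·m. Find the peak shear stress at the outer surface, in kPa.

J = πd⁴/32 = π(0.105)⁴/32 = 1.193×10^-5 m⁴.
τ_max = T·r/J = 1630 × 0.0525 / 1.193×10^-5 = 7.171×10^6 Pa.

7170 kPa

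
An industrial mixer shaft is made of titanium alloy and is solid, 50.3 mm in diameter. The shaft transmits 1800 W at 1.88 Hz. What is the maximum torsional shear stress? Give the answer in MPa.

ω = 2π·1.88 = 11.81 rad/s, so T = P/ω = 1800 / 11.81 = 152.4 N·m.
J = πd⁴/32 = π(0.0503)⁴/32 = 6.285×10^-7 m⁴.
τ_max = T·r/J = 152.4 × 0.0251 / 6.285×10^-7 = 6.098×10^6 Pa.

6.10 MPa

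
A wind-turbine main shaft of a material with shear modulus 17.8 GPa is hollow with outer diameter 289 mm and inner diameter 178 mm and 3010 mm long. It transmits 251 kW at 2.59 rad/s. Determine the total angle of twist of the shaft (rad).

ω = 2.59 rad/s, so T = P/ω = 251×10³ / 2.590 = 96910 N·m.
J = π(d_o⁴ − d_i⁴)/32 = π(0.289⁴ − 0.178⁴)/32 = 5.863×10^-4 m⁴.
θ = T·L/(G·J) = 96910 × 3.01 / (17.8×10⁹ × 5.863×10^-4) = 0.02795 rad.

0.0280 rad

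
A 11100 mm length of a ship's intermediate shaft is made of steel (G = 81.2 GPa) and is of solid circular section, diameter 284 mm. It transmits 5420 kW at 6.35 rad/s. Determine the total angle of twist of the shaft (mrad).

ω = 6.35 rad/s, so T = P/ω = 5420×10³ / 6.350 = 853500 N·m.
J = πd⁴/32 = π(0.284)⁴/32 = 6.387×10^-4 m⁴.
θ = T·L/(G·J) = 853500 × 11.1 / (81.2×10⁹ × 6.387×10^-4) = 0.1827 rad.

183 mrad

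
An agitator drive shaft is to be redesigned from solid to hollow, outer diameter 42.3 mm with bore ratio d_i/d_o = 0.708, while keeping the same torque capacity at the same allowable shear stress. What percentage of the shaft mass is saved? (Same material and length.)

Equal τ_max and T ⇒ the solid shaft needs d_s³ = d_o³(1−k⁴), so d_s = 42.3·(1−0.708⁴)^(1/3) = 38.41 mm.
Area ratio A_h/A_s = d_o²(1−k²)/d_s² = (1−k²)/(1−k⁴)^(2/3) = 0.6049.
Mass saving = 1 − 0.6049 = 39.5 %.

39.5 %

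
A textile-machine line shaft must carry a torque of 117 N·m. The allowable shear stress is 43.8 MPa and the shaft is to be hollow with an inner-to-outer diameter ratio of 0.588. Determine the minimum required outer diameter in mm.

24.9 mm

For a hollow shaft with d_i/d_o = 0.588: τ_max = 16T/(π d_o³ (1−k⁴)), so d_o = [16T/(π τ_allow (1−k⁴))]^(1/3) = [16·117.0/(π·4.38×10^7·0.8805)]^(1/3) = 0.02491 m.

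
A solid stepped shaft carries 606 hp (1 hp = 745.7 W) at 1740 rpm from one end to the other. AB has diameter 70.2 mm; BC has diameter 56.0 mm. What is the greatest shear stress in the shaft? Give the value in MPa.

71.9 MPa

ω = 2π·1740/60 = 182.2 rad/s, so T = P/ω = 606×745.7 / 182.2 = 2480 N·m.
Under the same torque, τ_max = 16T/(πd³) is largest where d is smallest — segment BC (d = 56.0 mm).
τ_max = 16·2480/(π·(0.0560)³) = 7.192×10^7 Pa.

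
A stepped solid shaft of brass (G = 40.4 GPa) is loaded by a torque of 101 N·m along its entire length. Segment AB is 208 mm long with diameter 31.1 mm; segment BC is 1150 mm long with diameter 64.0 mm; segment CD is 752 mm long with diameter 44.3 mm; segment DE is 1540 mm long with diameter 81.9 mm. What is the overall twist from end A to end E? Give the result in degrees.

J_AB = π(0.0311)⁴/32 = 9.18×10^-8 m⁴; J_BC = π(0.0640)⁴/32 = 1.65×10^-6 m⁴; J_CD = π(0.0443)⁴/32 = 3.78×10^-7 m⁴; J_DE = π(0.0819)⁴/32 = 4.42×10^-6 m⁴.
θ = (T/G)·Σ L_i/J_i = (101.0/40.4×10⁹)·(0.208/9.18×10^-8 + 1.15/1.65×10^-6 + 0.752/3.78×10^-7 + 1.54/4.42×10^-6) = 0.01325 rad.

0.759°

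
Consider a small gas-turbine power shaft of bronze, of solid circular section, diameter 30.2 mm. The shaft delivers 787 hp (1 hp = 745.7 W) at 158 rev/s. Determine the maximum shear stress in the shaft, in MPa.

109 MPa

ω = 2π·158 = 992.7 rad/s, so T = P/ω = 787×745.7 / 992.7 = 591.2 N·m.
J = πd⁴/32 = π(0.0302)⁴/32 = 8.166×10^-8 m⁴.
τ_max = T·r/J = 591.2 × 0.0151 / 8.166×10^-8 = 1.093×10^8 Pa.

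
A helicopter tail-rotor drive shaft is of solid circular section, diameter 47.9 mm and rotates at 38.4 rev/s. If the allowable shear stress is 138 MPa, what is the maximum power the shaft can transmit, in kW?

J = πd⁴/32 = π(0.0479)⁴/32 = 5.168×10^-7 m⁴.
T_max = τ_allow·J/r = 1.38×10^8 × 5.168×10^-7 / 0.0239 = 2978 N·m.
ω = 2π·38.4 = 241.3 rad/s, so P_max = T_max·ω = 7.185×10^5 W.

718 kW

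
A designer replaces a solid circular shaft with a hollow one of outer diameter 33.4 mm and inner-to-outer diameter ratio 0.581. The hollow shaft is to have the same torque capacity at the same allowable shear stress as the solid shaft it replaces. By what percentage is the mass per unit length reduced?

Equal τ_max and T ⇒ the solid shaft needs d_s³ = d_o³(1−k⁴), so d_s = 33.4·(1−0.581⁴)^(1/3) = 32.08 mm.
Area ratio A_h/A_s = d_o²(1−k²)/d_s² = (1−k²)/(1−k⁴)^(2/3) = 0.7181.
Mass saving = 1 − 0.7181 = 28.2 %.

28.2 %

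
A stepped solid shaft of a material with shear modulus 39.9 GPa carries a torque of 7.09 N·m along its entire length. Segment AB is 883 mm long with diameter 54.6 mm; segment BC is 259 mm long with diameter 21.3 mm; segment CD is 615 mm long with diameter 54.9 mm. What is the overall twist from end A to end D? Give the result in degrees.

J_AB = π(0.0546)⁴/32 = 8.73×10^-7 m⁴; J_BC = π(0.0213)⁴/32 = 2.02×10^-8 m⁴; J_CD = π(0.0549)⁴/32 = 8.92×10^-7 m⁴.
θ = (T/G)·Σ L_i/J_i = (7.090/39.9×10⁹)·(0.883/8.73×10^-7 + 0.259/2.02×10^-8 + 0.615/8.92×10^-7) = 2.580×10^-3 rad.

0.148°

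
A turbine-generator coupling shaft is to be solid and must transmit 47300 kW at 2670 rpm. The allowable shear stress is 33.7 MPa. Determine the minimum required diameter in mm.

295 mm

ω = 2π·2670/60 = 279.6 rad/s, so T = P/ω = 47300×10³ / 279.6 = 169200 N·m.
For a solid shaft τ_max = 16T/(πd³), so d = (16T/(π τ_allow))^(1/3) = (16·169200/(π·3.37×10^7))^(1/3) = 0.2946 m.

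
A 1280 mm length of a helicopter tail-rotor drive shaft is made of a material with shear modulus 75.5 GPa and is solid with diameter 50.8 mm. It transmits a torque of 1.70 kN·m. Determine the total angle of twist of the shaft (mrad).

J = πd⁴/32 = π(0.0508)⁴/32 = 6.538×10^-7 m⁴.
θ = T·L/(G·J) = 1700 × 1.28 / (75.5×10⁹ × 6.538×10^-7) = 0.04408 rad.

44.1 mrad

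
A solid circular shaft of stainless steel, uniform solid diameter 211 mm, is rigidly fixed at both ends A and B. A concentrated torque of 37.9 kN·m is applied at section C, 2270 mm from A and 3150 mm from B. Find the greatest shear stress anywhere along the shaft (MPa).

With uniform GJ and both ends fixed, compatibility θ_AC = θ_CB gives T_A·a = T_B·b, together with T_A + T_B = T₀.
T_A = T₀·b/(a+b) = 37900·3150/5420 = 22030 N·m; T_B = 15870 N·m.
τ in each portion: τ_AC = 1.19×10^7 Pa, τ_CB = 8.61×10^6 Pa; maximum is in AC.
τ_max = T_AC·r/J = 22030·0.105/1.95×10^-4 = 1.194×10^7 Pa.

11.9 MPa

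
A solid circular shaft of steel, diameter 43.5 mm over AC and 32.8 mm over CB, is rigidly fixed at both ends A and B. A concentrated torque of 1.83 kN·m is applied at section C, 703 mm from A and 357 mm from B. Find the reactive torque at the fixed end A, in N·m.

1120 N·m

Compatibility: T_A·a/J_AC = T_B·b/J_CB with T_A + T_B = T₀.
J_AC = 3.52×10^-7 m⁴, J_CB = 1.14×10^-7 m⁴, so T_A = T₀·(J_AC/a)/((J_AC/a)+(J_CB/b)) = 1118 N·m, T_B = 711.8 N·m.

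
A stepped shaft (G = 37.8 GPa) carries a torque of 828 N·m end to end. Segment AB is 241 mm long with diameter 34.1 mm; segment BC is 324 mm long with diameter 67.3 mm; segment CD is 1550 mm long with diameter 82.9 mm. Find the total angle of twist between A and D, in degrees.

2.90°

J_AB = π(0.0341)⁴/32 = 1.33×10^-7 m⁴; J_BC = π(0.0673)⁴/32 = 2.01×10^-6 m⁴; J_CD = π(0.0829)⁴/32 = 4.64×10^-6 m⁴.
θ = (T/G)·Σ L_i/J_i = (828.0/37.8×10⁹)·(0.241/1.33×10^-7 + 0.324/2.01×10^-6 + 1.55/4.64×10^-6) = 0.05061 rad.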